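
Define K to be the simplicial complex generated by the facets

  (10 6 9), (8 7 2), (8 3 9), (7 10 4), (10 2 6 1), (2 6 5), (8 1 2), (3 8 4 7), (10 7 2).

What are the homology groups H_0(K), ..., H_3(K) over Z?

H_0 = Z,  H_1 = Z,  H_2 = 0,  H_3 = 0.

Fix the vertex order 1 < 2 < 3 < 4 < 5 < 6 < 7 < 8 < 9 < 10 and write every simplex with vertices in increasing order. Then dim K = 3 and the simplices of K are:

  0-simplices (10): [1], [2], [3], [4], [5], [6], [7], [8], [9], [10]
  1-simplices (23): (23 of them)
  2-simplices (15): [1,2,6], [1,2,8], [1,2,10], [1,6,10], [2,5,6], [2,6,10], [2,7,8], [2,7,10], [3,4,7], [3,4,8], [3,7,8], [3,8,9], [4,7,8], [4,7,10], [6,9,10]
  3-simplices (2): [1,2,6,10], [3,4,7,8]

giving chain groups C_0 ≅ Z^10, C_1 ≅ Z^23, C_2 ≅ Z^15, C_3 ≅ Z^2.

The boundary map ∂_1: C_1 → C_0 maps an edge to its endpoints' difference, ∂[p,q] = q − p. For instance
  ∂[3,4] = [4] − [3].
The resulting 10×23 matrix has rank 9, and its Smith normal form has invariant factors (1,1,1,1,1,1,1,1,1).

Boundary ∂_2: C_2 → C_1 acts by ∂[p,q,r] = [q,r] − [p,r] + [p,q]. For instance
  ∂[6,9,10] = [9,10] − [6,10] + [6,9],
  ∂[1,2,10] = [2,10] − [1,10] + [1,2].
This gives a 23×15 integer matrix of rank 13; reducing to Smith normal form yields diagonal entries (1,1,1,1,1,1,1,1,1,1,1,1,1).

Boundary ∂_3: C_3 → C_2 sends each 3-simplex σ to the alternating sum Σ_i (−1)^i (σ with its i-th vertex removed). For instance
  ∂[3,4,7,8] = [4,7,8] − [3,7,8] + [3,4,8] − [3,4,7],
  ∂[1,2,6,10] = [2,6,10] − [1,6,10] + [1,2,10] − [1,2,6].
As a 15×2 matrix over Z this has rank 2, with invariant factors (1,1).

Computing H_k = (kernel of ∂_k) / (image of ∂_{k+1}):

  H_0: rank C_0 − rank ∂_1 = 10 − 9 = 1, and the invariant factors of ∂_1 are all 1, so H_0 = Z.
  H_1: rank ker ∂_1 − rank ∂_2 = (23 − 9) − 13 = 1, and the invariant factors of ∂_2 are all 1, so H_1 = Z.
  H_2: rank ker ∂_2 − rank ∂_3 = (15 − 13) − 2 = 0, and the invariant factors of ∂_3 are all 1, so H_2 = 0.
  H_3: rank ker ∂_3 − rank ∂_4 = (2 − 2) − 0 = 0, and there is no ∂_4, so H_3 = 0.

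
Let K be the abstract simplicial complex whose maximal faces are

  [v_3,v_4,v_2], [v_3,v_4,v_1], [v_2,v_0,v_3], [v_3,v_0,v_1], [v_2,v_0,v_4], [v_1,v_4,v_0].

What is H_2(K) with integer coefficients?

H_2 = Z.

Order the vertices as v_0 < v_1 < v_2 < v_3 < v_4. Listing each simplex with vertices in this order, K has dimension 2 with simplices:

  0-simplices (5): [v_0], [v_1], [v_2], [v_3], [v_4]
  1-simplices (9): [v_0,v_1], [v_0,v_2], [v_0,v_3], [v_0,v_4], [v_1,v_3], [v_1,v_4], [v_2,v_3], [v_2,v_4], [v_3,v_4]
  2-simplices (6): [v_0,v_1,v_3], [v_0,v_1,v_4], [v_0,v_2,v_3], [v_0,v_2,v_4], [v_1,v_3,v_4], [v_2,v_3,v_4]

Hence C_0 ≅ Z^5, C_1 ≅ Z^9, C_2 ≅ Z^6.

The boundary map ∂_1: C_1 → C_0 sends each edge [p,q] (with p < q) to q − p.
The resulting 5×9 matrix has rank 4, and its Smith normal form has invariant factors (1,1,1,1).

Boundary ∂_2: C_2 → C_1 sends each 2-simplex [p,q,r] to [q,r] − [p,r] + [p,q]. For instance
  ∂[v_0,v_1,v_3] = [v_1,v_3] − [v_0,v_3] + [v_0,v_1],
  ∂[v_0,v_2,v_4] = [v_2,v_4] − [v_0,v_4] + [v_0,v_2].
This gives a 9×6 integer matrix of rank 5; reducing to Smith normal form yields diagonal entries (1,1,1,1,1).

Computing H_k = (kernel of ∂_k) / (image of ∂_{k+1}):

  H_2: rank ker ∂_2 − rank ∂_3 = (6 − 5) − 0 = 1, and there is no ∂_3, so H_2 ≅ Z.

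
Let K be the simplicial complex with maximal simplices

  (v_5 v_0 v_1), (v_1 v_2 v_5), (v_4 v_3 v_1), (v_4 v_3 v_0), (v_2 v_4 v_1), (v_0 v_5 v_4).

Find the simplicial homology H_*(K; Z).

Take the total order v_0 < v_1 < v_2 < v_3 < v_4 < v_5 on the vertex set. Then K (dimension 2) consists of the simplices:

  0-simplices (6): [v_0], [v_1], [v_2], [v_3], [v_4], [v_5]
  1-simplices (12): [v_0,v_1], [v_0,v_3], [v_0,v_4], [v_0,v_5], [v_1,v_2], [v_1,v_3], [v_1,v_4], [v_1,v_5], [v_2,v_4], [v_2,v_5], [v_3,v_4], [v_4,v_5]
  2-simplices (6): [v_0,v_1,v_5], [v_0,v_3,v_4], [v_0,v_4,v_5], [v_1,v_2,v_4], [v_1,v_2,v_5], [v_1,v_3,v_4]

giving chain groups C_0 ≅ Z^6, C_1 ≅ Z^12, C_2 ≅ Z^6.

Boundary ∂_1: C_1 → C_0 is given by ∂[p,q] = [q] − [p]. For instance
  ∂[v_4,v_5] = [v_5] − [v_4].
The resulting 6×12 matrix has rank 5, and its Smith normal form has invariant factors (1,1,1,1,1).

Boundary ∂_2: C_2 → C_1 sends each 2-simplex [p,q,r] to [q,r] − [p,r] + [p,q]. For instance
  ∂[v_1,v_3,v_4] = [v_3,v_4] − [v_1,v_4] + [v_1,v_3],
  ∂[v_0,v_1,v_5] = [v_1,v_5] − [v_0,v_5] + [v_0,v_1].
The resulting 12×6 matrix has rank 6, and its Smith normal form has invariant factors (1,1,1,1,1,1).

Now H_k = ker ∂_k / im ∂_{k+1}, so:

  H_0: rank C_0 − rank ∂_1 = 6 − 5 = 1, and the invariant factors of ∂_1 are all 1, so H_0 ≅ Z.
  H_1: rank ker ∂_1 − rank ∂_2 = (12 − 5) − 6 = 1, and the invariant factors of ∂_2 are all 1, so H_1 ≅ Z.
  H_2: rank ker ∂_2 − rank ∂_3 = (6 − 6) − 0 = 0, and there is no ∂_3, so H_2 ≅ 0.

H_0 = Z,  H_1 = Z,  H_2 = 0.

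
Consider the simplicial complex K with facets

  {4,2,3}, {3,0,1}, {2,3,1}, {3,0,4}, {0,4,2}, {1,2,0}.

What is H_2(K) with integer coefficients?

Fix the vertex order 0 < 1 < 2 < 3 < 4 and write every simplex with vertices in increasing order. Then dim K = 2 and the simplices of K are:

  0-simplices (5): [0], [1], [2], [3], [4]
  1-simplices (9): [0,1], [0,2], [0,3], [0,4], [1,2], [1,3], [2,3], [2,4], [3,4]
  2-simplices (6): [0,1,2], [0,1,3], [0,2,4], [0,3,4], [1,2,3], [2,3,4]

Hence C_0 ≅ Z^5, C_1 ≅ Z^9, C_2 ≅ Z^6.

The boundary map ∂_1: C_1 → C_0 maps an edge to its endpoints' difference, ∂[p,q] = q − p. For instance
  ∂[0,1] = [1] − [0].
The 5×9 boundary matrix has rank 4 and Smith normal form diag(1,1,1,1).

The boundary map ∂_2: C_2 → C_1 sends each 2-simplex [p,q,r] to [q,r] − [p,r] + [p,q]. For instance
  ∂[2,3,4] = [3,4] − [2,4] + [2,3],
  ∂[1,2,3] = [2,3] − [1,3] + [1,2].
The resulting 9×6 matrix has rank 5, and its Smith normal form has invariant factors (1,1,1,1,1).

Now H_k = ker ∂_k / im ∂_{k+1}, so:

  H_2: rank ker ∂_2 − rank ∂_3 = (6 − 5) − 0 = 1, and there is no ∂_3, so H_2 = Z.

H_2 ≅ Z.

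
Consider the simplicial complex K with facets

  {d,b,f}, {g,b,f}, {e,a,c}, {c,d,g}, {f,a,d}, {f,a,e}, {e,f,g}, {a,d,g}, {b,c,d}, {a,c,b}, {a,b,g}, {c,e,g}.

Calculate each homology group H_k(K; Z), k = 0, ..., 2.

Order the vertices as a < b < c < d < e < f < g. Listing each simplex with vertices in this order, K has dimension 2 with simplices:

  0-simplices (7): a, b, c, d, e, f, g
  1-simplices (18): ab, ac, ad, ae, af, ag, bc, bd, bf, bg, cd, ce, cg, df, dg, ef, eg, fg
  2-simplices (12): abc, abg, ace, adf, adg, aef, bcd, bdf, bfg, cdg, ceg, efg

Hence C_0 ≅ Z^7, C_1 ≅ Z^18, C_2 ≅ Z^12.

The boundary map ∂_1: C_1 → C_0 maps an edge to its endpoints' difference, ∂[p,q] = q − p. For instance
  ∂af = f − a.
As a 7×18 matrix over Z this has rank 6, with invariant factors (1,1,1,1,1,1).

Boundary ∂_2: C_2 → C_1 acts by ∂[p,q,r] = [q,r] − [p,r] + [p,q]. For instance
  ∂aef = ef − af + ae,
  ∂efg = fg − eg + ef.
As a 18×12 matrix over Z this has rank 12, with invariant factors (1,1,1,1,1,1,1,1,1,1,1,2).

Now H_k = ker ∂_k / im ∂_{k+1}, so:

  H_0: rank C_0 − rank ∂_1 = 7 − 6 = 1, and the invariant factors of ∂_1 are all 1, so H_0 = Z.
  H_1: rank ker ∂_1 − rank ∂_2 = (18 − 6) − 12 = 0, and ∂_2 has invariant factor 2 > 1, so H_1 = Z/2.
  H_2: rank ker ∂_2 − rank ∂_3 = (12 − 12) − 0 = 0, and there is no ∂_3, so H_2 = 0.

H_0 = Z,  H_1 = Z/2,  H_2 = 0.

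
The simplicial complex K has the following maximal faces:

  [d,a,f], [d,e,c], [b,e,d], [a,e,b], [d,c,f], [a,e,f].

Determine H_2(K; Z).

K has 6 vertices, 12 edges, 6 triangles.
rank ∂_2 = 6, rank ∂_3 = 0 ⇒ b_2 = 6 − 6 − 0 = 0. So H_2 ≅ 0.

H_2 ≅ 0.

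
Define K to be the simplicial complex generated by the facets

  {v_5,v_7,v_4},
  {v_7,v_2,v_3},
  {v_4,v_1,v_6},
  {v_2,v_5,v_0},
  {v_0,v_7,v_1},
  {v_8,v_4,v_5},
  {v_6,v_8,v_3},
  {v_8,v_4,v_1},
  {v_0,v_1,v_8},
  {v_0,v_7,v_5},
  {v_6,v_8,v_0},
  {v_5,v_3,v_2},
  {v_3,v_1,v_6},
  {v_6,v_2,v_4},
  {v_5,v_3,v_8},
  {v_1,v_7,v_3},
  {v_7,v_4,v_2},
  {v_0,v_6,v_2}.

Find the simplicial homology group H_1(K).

We work with the vertex ordering v_0 < v_1 < v_2 < v_3 < v_4 < v_5 < v_6 < v_7 < v_8. The simplices of K, each written with vertices in increasing order, are:

  0-simplices (9): [v_0], [v_1], [v_2], [v_3], [v_4], [v_5], [v_6], [v_7], [v_8]
  1-simplices (27): (27 of them)
  2-simplices (18): (18 of them)

Hence C_0 ≅ Z^9, C_1 ≅ Z^27, C_2 ≅ Z^18.

∂_1: C_1 → C_0 is given by ∂[p,q] = [q] − [p]. For instance
  ∂[v_3,v_7] = [v_7] − [v_3].
This gives a 9×27 integer matrix of rank 8; reducing to Smith normal form yields diagonal entries (1,1,1,1,1,1,1,1).

The boundary map ∂_2: C_2 → C_1 maps a triangle to the signed sum of its edges. For instance
  ∂[v_0,v_1,v_8] = [v_1,v_8] − [v_0,v_8] + [v_0,v_1],
  ∂[v_4,v_5,v_8] = [v_5,v_8] − [v_4,v_8] + [v_4,v_5].
As a 27×18 matrix over Z this has rank 18, with invariant factors (1,1,1,1,1,1,1,1,1,1,1,1,1,1,1,1,1,2).

Now H_k = ker ∂_k / im ∂_{k+1}, so:

  H_1: rank ker ∂_1 − rank ∂_2 = (27 − 8) − 18 = 1, and ∂_2 has invariant factor 2 > 1, so H_1 = Z × Z/2.

(K is a triangulation of the Klein bottle.)

H_1 ≅ Z × Z/2.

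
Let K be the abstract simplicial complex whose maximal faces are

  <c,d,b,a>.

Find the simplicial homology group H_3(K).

Order the vertices as a < b < c < d. Listing each simplex with vertices in this order, K has dimension 3 with simplices:

  0-simplices (4): a, b, c, d
  1-simplices (6): ab, ac, ad, bc, bd, cd
  2-simplices (4): abc, abd, acd, bcd
  3-simplices (1): abcd

Hence C_0 ≅ Z^4, C_1 ≅ Z^6, C_2 ≅ Z^4, C_3 ≅ Z^1.

The boundary map ∂_1: C_1 → C_0 sends each edge [p,q] (with p < q) to q − p. For instance
  ∂ab = b − a.
This gives a 4×6 integer matrix of rank 3; reducing to Smith normal form yields diagonal entries (1,1,1).

Boundary ∂_2: C_2 → C_1 maps a triangle to the signed sum of its edges. For instance
  ∂abc = bc − ac + ab,
  ∂bcd = cd − bd + bc.
The 6×4 boundary matrix has rank 3 and Smith normal form diag(1,1,1).

∂_3: C_3 → C_2 sends each 3-simplex σ to the alternating sum Σ_i (−1)^i (σ with its i-th vertex removed). For instance
  ∂abcd = bcd − acd + abd − abc.
The 4×1 boundary matrix has rank 1 and Smith normal form diag(1).

Reading off H_k = ker ∂_k / im ∂_{k+1}:

  H_3: rank ker ∂_3 − rank ∂_4 = (1 − 1) − 0 = 0, and there is no ∂_4, so H_3 ≅ 0.

(K is a triangulation of the 3-simplex.)

H_3 = 0.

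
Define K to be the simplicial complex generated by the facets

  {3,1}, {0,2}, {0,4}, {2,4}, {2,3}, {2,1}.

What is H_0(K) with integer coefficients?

K has 5 vertices, 6 edges.
rank ∂_0 = 0, rank ∂_1 = 4 ⇒ b_0 = 5 − 0 − 4 = 1; all invariant factors of ∂_1 are 1 so no torsion. So H_0 ≅ Z.

H_0 = Z.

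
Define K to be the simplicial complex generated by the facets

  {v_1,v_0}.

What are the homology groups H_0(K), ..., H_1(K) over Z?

H_0 = Z,  H_1 = 0.

Take the total order v_0 < v_1 on the vertex set. Then K (dimension 1) consists of the simplices:

  0-simplices (2): [v_0], [v_1]
  1-simplices (1): [v_0,v_1]

so the chain groups are C_0 ≅ Z^2, C_1 ≅ Z^1.

Boundary ∂_1: C_1 → C_0 is given by ∂[p,q] = [q] − [p].
The resulting 2×1 matrix has rank 1, and its Smith normal form has invariant factors (1).

From H_k ≅ ker(∂_k) / im(∂_{k+1}) we obtain:

  H_0: rank C_0 − rank ∂_1 = 2 − 1 = 1, and the invariant factors of ∂_1 are all 1, so H_0 ≅ Z.
  H_1: rank ker ∂_1 − rank ∂_2 = (1 − 1) − 0 = 0, and there is no ∂_2, so H_1 ≅ 0.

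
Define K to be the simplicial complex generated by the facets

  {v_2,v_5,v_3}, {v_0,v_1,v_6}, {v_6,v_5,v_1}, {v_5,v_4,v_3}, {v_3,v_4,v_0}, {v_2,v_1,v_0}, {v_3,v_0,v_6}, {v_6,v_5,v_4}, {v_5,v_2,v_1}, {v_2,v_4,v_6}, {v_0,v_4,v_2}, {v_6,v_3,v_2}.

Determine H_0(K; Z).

K has 7 vertices, 18 edges, 12 triangles.
rank ∂_0 = 0, rank ∂_1 = 6 ⇒ b_0 = 7 − 0 − 6 = 1; all invariant factors of ∂_1 are 1 so no torsion. So H_0 = Z.

H_0 ≅ Z.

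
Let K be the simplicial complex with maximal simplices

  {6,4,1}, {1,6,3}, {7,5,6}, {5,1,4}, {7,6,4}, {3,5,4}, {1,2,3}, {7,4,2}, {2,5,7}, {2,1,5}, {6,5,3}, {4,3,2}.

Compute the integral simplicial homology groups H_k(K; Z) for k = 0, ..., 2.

H_0 = Z,  H_1 = Z/2,  H_2 = 0.

Take the total order 1 < 2 < 3 < 4 < 5 < 6 < 7 on the vertex set. Then K (dimension 2) consists of the simplices:

  0-simplices (7): [1], [2], [3], [4], [5], [6], [7]
  1-simplices (18): [1,2], [1,3], [1,4], [1,5], [1,6], [2,3], [2,4], [2,5], [2,7], [3,4], [3,5], [3,6], [4,5], [4,6], [4,7], [5,6], [5,7], [6,7]
  2-simplices (12): [1,2,3], [1,2,5], [1,3,6], [1,4,5], [1,4,6], [2,3,4], [2,4,7], [2,5,7], [3,4,5], [3,5,6], [4,6,7], [5,6,7]

Hence C_0 ≅ Z^7, C_1 ≅ Z^18, C_2 ≅ Z^12.

Boundary ∂_1: C_1 → C_0 sends each edge [p,q] (with p < q) to q − p. For instance
  ∂[3,4] = [4] − [3].
The 7×18 boundary matrix has rank 6 and Smith normal form diag(1,1,1,1,1,1).

Boundary ∂_2: C_2 → C_1 sends each 2-simplex [p,q,r] to [q,r] − [p,r] + [p,q]. For instance
  ∂[3,5,6] = [5,6] − [3,6] + [3,5],
  ∂[2,3,4] = [3,4] − [2,4] + [2,3].
This gives a 18×12 integer matrix of rank 12; reducing to Smith normal form yields diagonal entries (1,1,1,1,1,1,1,1,1,1,1,2).

Now H_k = ker ∂_k / im ∂_{k+1}, so:

  H_0: rank C_0 − rank ∂_1 = 7 − 6 = 1, and the invariant factors of ∂_1 are all 1, so H_0 = Z.
  H_1: rank ker ∂_1 − rank ∂_2 = (18 − 6) − 12 = 0, and ∂_2 has invariant factor 2 > 1, so H_1 = Z/2.
  H_2: rank ker ∂_2 − rank ∂_3 = (12 − 12) − 0 = 0, and there is no ∂_3, so H_2 = 0.

As a check, the Euler characteristic is 7 − 18 + 12 = 1, which agrees with 1 − 0 + 0 = 1.
(K is a triangulation of the real projective plane RP^2.)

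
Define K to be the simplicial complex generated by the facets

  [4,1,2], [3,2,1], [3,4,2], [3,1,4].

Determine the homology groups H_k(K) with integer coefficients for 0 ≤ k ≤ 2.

We work with the vertex ordering 1 < 2 < 3 < 4. The simplices of K, each written with vertices in increasing order, are:

  0-simplices (4): [1], [2], [3], [4]
  1-simplices (6): [1,2], [1,3], [1,4], [2,3], [2,4], [3,4]
  2-simplices (4): [1,2,3], [1,2,4], [1,3,4], [2,3,4]

giving chain groups C_0 ≅ Z^4, C_1 ≅ Z^6, C_2 ≅ Z^4.

The boundary map ∂_1: C_1 → C_0 sends each edge [p,q] (with p < q) to q − p.
The 4×6 boundary matrix has rank 3 and Smith normal form diag(1,1,1).

The boundary map ∂_2: C_2 → C_1 maps a triangle to the signed sum of its edges. For instance
  ∂[1,2,4] = [2,4] − [1,4] + [1,2],
  ∂[1,3,4] = [3,4] − [1,4] + [1,3].
The 6×4 boundary matrix has rank 3 and Smith normal form diag(1,1,1).

Computing H_k = (kernel of ∂_k) / (image of ∂_{k+1}):

  H_0: rank C_0 − rank ∂_1 = 4 − 3 = 1, and the invariant factors of ∂_1 are all 1, so H_0 = Z.
  H_1: rank ker ∂_1 − rank ∂_2 = (6 − 3) − 3 = 0, and the invariant factors of ∂_2 are all 1, so H_1 = 0.
  H_2: rank ker ∂_2 − rank ∂_3 = (4 − 3) − 0 = 1, and there is no ∂_3, so H_2 = Z.

H_0 ≅ Z,  H_1 = 0,  H_2 ≅ Z.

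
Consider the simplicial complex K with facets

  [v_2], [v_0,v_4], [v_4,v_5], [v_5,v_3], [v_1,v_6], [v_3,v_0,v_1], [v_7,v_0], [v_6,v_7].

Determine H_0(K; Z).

H_0 = Z^2.

Take the total order v_0 < v_1 < v_2 < v_3 < v_4 < v_5 < v_6 < v_7 on the vertex set. Then K (dimension 2) consists of the simplices:

  0-simplices (8): [v_0], [v_1], [v_2], [v_3], [v_4], [v_5], [v_6], [v_7]
  1-simplices (9): [v_0,v_1], [v_0,v_3], [v_0,v_4], [v_0,v_7], [v_1,v_3], [v_1,v_6], [v_3,v_5], [v_4,v_5], [v_6,v_7]
  2-simplices (1): [v_0,v_1,v_3]

so the chain groups are C_0 ≅ Z^8, C_1 ≅ Z^9, C_2 ≅ Z^1.

∂_1: C_1 → C_0 sends each edge [p,q] (with p < q) to q − p.
As a 8×9 matrix over Z this has rank 6, with invariant factors (1,1,1,1,1,1).

∂_2: C_2 → C_1 sends each 2-simplex [p,q,r] to [q,r] − [p,r] + [p,q]. For instance
  ∂[v_0,v_1,v_3] = [v_1,v_3] − [v_0,v_3] + [v_0,v_1].
This gives a 9×1 integer matrix of rank 1; reducing to Smith normal form yields diagonal entries (1).

Now H_k = ker ∂_k / im ∂_{k+1}, so:

  H_0: rank C_0 − rank ∂_1 = 8 − 6 = 2, and the invariant factors of ∂_1 are all 1, so H_0 ≅ Z^2.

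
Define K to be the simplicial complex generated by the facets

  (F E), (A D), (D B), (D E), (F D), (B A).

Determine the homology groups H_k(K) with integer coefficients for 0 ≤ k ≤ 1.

We work with the vertex ordering A < B < D < E < F. The simplices of K, each written with vertices in increasing order, are:

  0-simplices (5): A, B, D, E, F
  1-simplices (6): AB, AD, BD, DE, DF, EF

Hence C_0 ≅ Z^5, C_1 ≅ Z^6.

The boundary map ∂_1: C_1 → C_0 maps an edge to its endpoints' difference, ∂[p,q] = q − p.
The 5×6 boundary matrix has rank 4 and Smith normal form diag(1,1,1,1).

From H_k ≅ ker(∂_k) / im(∂_{k+1}) we obtain:

  H_0: rank C_0 − rank ∂_1 = 5 − 4 = 1, and the invariant factors of ∂_1 are all 1, so H_0 ≅ Z.
  H_1: rank ker ∂_1 − rank ∂_2 = (6 − 4) − 0 = 2, and there is no ∂_2, so H_1 ≅ Z^2.

H_0 ≅ Z,  H_1 ≅ Z^2.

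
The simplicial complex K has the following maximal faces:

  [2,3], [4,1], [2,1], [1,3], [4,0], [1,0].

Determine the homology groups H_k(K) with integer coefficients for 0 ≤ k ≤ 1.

Take the total order 0 < 1 < 2 < 3 < 4 on the vertex set. Then K (dimension 1) consists of the simplices:

  0-simplices (5): [0], [1], [2], [3], [4]
  1-simplices (6): [0,1], [0,4], [1,2], [1,3], [1,4], [2,3]

so the chain groups are C_0 ≅ Z^5, C_1 ≅ Z^6.

∂_1: C_1 → C_0 sends each edge [p,q] (with p < q) to q − p.
The 5×6 boundary matrix has rank 4 and Smith normal form diag(1,1,1,1).

Reading off H_k = ker ∂_k / im ∂_{k+1}:

  H_0: rank C_0 − rank ∂_1 = 5 − 4 = 1, and the invariant factors of ∂_1 are all 1, so H_0 ≅ Z.
  H_1: rank ker ∂_1 − rank ∂_2 = (6 − 4) − 0 = 2, and there is no ∂_2, so H_1 ≅ Z^2.

H_0 ≅ Z,  H_1 ≅ Z^2.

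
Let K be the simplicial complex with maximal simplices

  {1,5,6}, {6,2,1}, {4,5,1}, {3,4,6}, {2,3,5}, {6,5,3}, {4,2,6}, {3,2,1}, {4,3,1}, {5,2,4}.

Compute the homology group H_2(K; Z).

Order the vertices as 1 < 2 < 3 < 4 < 5 < 6. Listing each simplex with vertices in this order, K has dimension 2 with simplices:

  0-simplices (6): [1], [2], [3], [4], [5], [6]
  1-simplices (15): [1,2], [1,3], [1,4], [1,5], [1,6], [2,3], [2,4], [2,5], [2,6], [3,4], [3,5], [3,6], [4,5], [4,6], [5,6]
  2-simplices (10): [1,2,3], [1,2,6], [1,3,4], [1,4,5], [1,5,6], [2,3,5], [2,4,5], [2,4,6], [3,4,6], [3,5,6]

so the chain groups are C_0 ≅ Z^6, C_1 ≅ Z^15, C_2 ≅ Z^10.

The boundary map ∂_1: C_1 → C_0 is given by ∂[p,q] = [q] − [p].
This gives a 6×15 integer matrix of rank 5; reducing to Smith normal form yields diagonal entries (1,1,1,1,1).

Boundary ∂_2: C_2 → C_1 maps a triangle to the signed sum of its edges. For instance
  ∂[1,2,3] = [2,3] − [1,3] + [1,2],
  ∂[2,4,5] = [4,5] − [2,5] + [2,4].
The 15×10 boundary matrix has rank 10 and Smith normal form diag(1,1,1,1,1,1,1,1,1,2).

Computing H_k = (kernel of ∂_k) / (image of ∂_{k+1}):

  H_2: rank ker ∂_2 − rank ∂_3 = (10 − 10) − 0 = 0, and there is no ∂_3, so H_2 = 0.

H_2 = 0.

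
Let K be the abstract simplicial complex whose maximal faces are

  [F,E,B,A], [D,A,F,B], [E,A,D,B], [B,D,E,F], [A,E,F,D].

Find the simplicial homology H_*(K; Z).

Fix the vertex order A < B < D < E < F and write every simplex with vertices in increasing order. Then dim K = 3 and the simplices of K are:

  0-simplices (5): A, B, D, E, F
  1-simplices (10): AB, AD, AE, AF, BD, BE, BF, DE, DF, EF
  2-simplices (10): ABD, ABE, ABF, ADE, ADF, AEF, BDE, BDF, BEF, DEF
  3-simplices (5): ABDE, ABDF, ABEF, ADEF, BDEF

giving chain groups C_0 ≅ Z^5, C_1 ≅ Z^10, C_2 ≅ Z^10, C_3 ≅ Z^5.

The boundary map ∂_1: C_1 → C_0 is given by ∂[p,q] = [q] − [p]. For instance
  ∂AF = F − A.
The resulting 5×10 matrix has rank 4, and its Smith normal form has invariant factors (1,1,1,1).

Boundary ∂_2: C_2 → C_1 maps a triangle to the signed sum of its edges. For instance
  ∂DEF = EF − DF + DE,
  ∂ABF = BF − AF + AB.
As a 10×10 matrix over Z this has rank 6, with invariant factors (1,1,1,1,1,1).

The boundary map ∂_3: C_3 → C_2 sends each 3-simplex σ to the alternating sum Σ_i (−1)^i (σ with its i-th vertex removed). For instance
  ∂ABEF = BEF − AEF + ABF − ABE,
  ∂ABDF = BDF − ADF + ABF − ABD.
The resulting 10×5 matrix has rank 4, and its Smith normal form has invariant factors (1,1,1,1).

Reading off H_k = ker ∂_k / im ∂_{k+1}:

  H_0: rank C_0 − rank ∂_1 = 5 − 4 = 1, and the invariant factors of ∂_1 are all 1, so H_0 ≅ Z.
  H_1: rank ker ∂_1 − rank ∂_2 = (10 − 4) − 6 = 0, and the invariant factors of ∂_2 are all 1, so H_1 ≅ 0.
  H_2: rank ker ∂_2 − rank ∂_3 = (10 − 6) − 4 = 0, and the invariant factors of ∂_3 are all 1, so H_2 ≅ 0.
  H_3: rank ker ∂_3 − rank ∂_4 = (5 − 4) − 0 = 1, and there is no ∂_4, so H_3 ≅ Z.

As a check, the Euler characteristic is 5 − 10 + 10 − 5 = 0, which agrees with 1 − 0 + 0 − 1 = 0.

H_0 ≅ Z,  H_1 = 0,  H_2 = 0,  H_3 ≅ Z.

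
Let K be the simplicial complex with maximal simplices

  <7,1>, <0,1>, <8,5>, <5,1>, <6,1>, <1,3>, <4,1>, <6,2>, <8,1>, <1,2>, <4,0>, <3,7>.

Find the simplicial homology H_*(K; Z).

H_0 = Z,  H_1 = Z^4.

Take the total order 0 < 1 < 2 < 3 < 4 < 5 < 6 < 7 < 8 on the vertex set. Then K (dimension 1) consists of the simplices:

  0-simplices (9): [0], [1], [2], [3], [4], [5], [6], [7], [8]
  1-simplices (12): [0,1], [0,4], [1,2], [1,3], [1,4], [1,5], [1,6], [1,7], [1,8], [2,6], [3,7], [5,8]

so the chain groups are C_0 ≅ Z^9, C_1 ≅ Z^12.

Boundary ∂_1: C_1 → C_0 sends each edge [p,q] (with p < q) to q − p. For instance
  ∂[0,1] = [1] − [0].
As a 9×12 matrix over Z this has rank 8, with invariant factors (1,1,1,1,1,1,1,1).

From H_k ≅ ker(∂_k) / im(∂_{k+1}) we obtain:

  H_0: rank C_0 − rank ∂_1 = 9 − 8 = 1, and the invariant factors of ∂_1 are all 1, so H_0 ≅ Z.
  H_1: rank ker ∂_1 − rank ∂_2 = (12 − 8) − 0 = 4, and there is no ∂_2, so H_1 ≅ Z^4.

As a check, the Euler characteristic is 9 − 12 = -3, which agrees with 1 − 4 = -3.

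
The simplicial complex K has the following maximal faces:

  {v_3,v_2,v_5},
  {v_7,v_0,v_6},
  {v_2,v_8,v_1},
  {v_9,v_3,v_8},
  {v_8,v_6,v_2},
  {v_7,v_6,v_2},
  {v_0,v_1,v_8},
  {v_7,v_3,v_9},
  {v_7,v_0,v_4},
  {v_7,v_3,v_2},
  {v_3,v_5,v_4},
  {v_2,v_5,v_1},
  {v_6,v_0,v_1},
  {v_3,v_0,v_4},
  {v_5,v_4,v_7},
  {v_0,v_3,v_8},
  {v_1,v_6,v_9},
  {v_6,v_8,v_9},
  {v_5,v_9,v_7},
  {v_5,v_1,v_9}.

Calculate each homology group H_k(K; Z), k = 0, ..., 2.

H_0 = Z,  H_1 = Z ⊕ Z/2,  H_2 = 0.

Take the total order v_0 < v_1 < v_2 < v_3 < v_4 < v_5 < v_6 < v_7 < v_8 < v_9 on the vertex set. Then K (dimension 2) consists of the simplices:

  0-simplices (10): [v_0], [v_1], [v_2], [v_3], [v_4], [v_5], [v_6], [v_7], [v_8], [v_9]
  1-simplices (30): (30 of them)
  2-simplices (20): (20 of them)

Hence C_0 ≅ Z^10, C_1 ≅ Z^30, C_2 ≅ Z^20.

Boundary ∂_1: C_1 → C_0 maps an edge to its endpoints' difference, ∂[p,q] = q − p. For instance
  ∂[v_1,v_2] = [v_2] − [v_1].
The 10×30 boundary matrix has rank 9 and Smith normal form diag(1,1,1,1,1,1,1,1,1).

Boundary ∂_2: C_2 → C_1 sends each 2-simplex [p,q,r] to [q,r] − [p,r] + [p,q]. For instance
  ∂[v_0,v_1,v_8] = [v_1,v_8] − [v_0,v_8] + [v_0,v_1],
  ∂[v_6,v_8,v_9] = [v_8,v_9] − [v_6,v_9] + [v_6,v_8].
The 30×20 boundary matrix has rank 20 and Smith normal form diag(1,1,1,1,1,1,1,1,1,1,1,1,1,1,1,1,1,1,1,2).

Computing H_k = (kernel of ∂_k) / (image of ∂_{k+1}):

  H_0: rank C_0 − rank ∂_1 = 10 − 9 = 1, and the invariant factors of ∂_1 are all 1, so H_0 = Z.
  H_1: rank ker ∂_1 − rank ∂_2 = (30 − 9) − 20 = 1, and ∂_2 has invariant factor 2 > 1, so H_1 = Z ⊕ Z/2.
  H_2: rank ker ∂_2 − rank ∂_3 = (20 − 20) − 0 = 0, and there is no ∂_3, so H_2 = 0.

As a check, the Euler characteristic is 10 − 30 + 20 = 0, which agrees with 1 − 1 + 0 = 0.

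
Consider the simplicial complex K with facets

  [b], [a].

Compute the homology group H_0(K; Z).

H_0 = Z^2.

We work with the vertex ordering a < b. The simplices of K, each written with vertices in increasing order, are:

  0-simplices (2): a, b

so the chain groups are C_0 ≅ Z^2.

From H_k ≅ ker(∂_k) / im(∂_{k+1}) we obtain:

  H_0: rank C_0 − rank ∂_1 = 2 − 0 = 2, and there is no ∂_1, so H_0 ≅ Z^2.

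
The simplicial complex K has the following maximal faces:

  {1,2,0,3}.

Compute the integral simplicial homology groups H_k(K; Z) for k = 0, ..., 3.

Order the vertices as 0 < 1 < 2 < 3. Listing each simplex with vertices in this order, K has dimension 3 with simplices:

  0-simplices (4): [0], [1], [2], [3]
  1-simplices (6): [0,1], [0,2], [0,3], [1,2], [1,3], [2,3]
  2-simplices (4): [0,1,2], [0,1,3], [0,2,3], [1,2,3]
  3-simplices (1): [0,1,2,3]

so the chain groups are C_0 ≅ Z^4, C_1 ≅ Z^6, C_2 ≅ Z^4, C_3 ≅ Z^1.

The boundary map ∂_1: C_1 → C_0 is given by ∂[p,q] = [q] − [p].
This gives a 4×6 integer matrix of rank 3; reducing to Smith normal form yields diagonal entries (1,1,1).

The boundary map ∂_2: C_2 → C_1 acts by ∂[p,q,r] = [q,r] − [p,r] + [p,q]. For instance
  ∂[1,2,3] = [2,3] − [1,3] + [1,2],
  ∂[0,1,3] = [1,3] − [0,3] + [0,1].
The 6×4 boundary matrix has rank 3 and Smith normal form diag(1,1,1).

The boundary map ∂_3: C_3 → C_2 sends each 3-simplex σ to the alternating sum Σ_i (−1)^i (σ with its i-th vertex removed). For instance
  ∂[0,1,2,3] = [1,2,3] − [0,2,3] + [0,1,3] − [0,1,2].
The resulting 4×1 matrix has rank 1, and its Smith normal form has invariant factors (1).

Computing H_k = (kernel of ∂_k) / (image of ∂_{k+1}):

  H_0: rank C_0 − rank ∂_1 = 4 − 3 = 1, and the invariant factors of ∂_1 are all 1, so H_0 = Z.
  H_1: rank ker ∂_1 − rank ∂_2 = (6 − 3) − 3 = 0, and the invariant factors of ∂_2 are all 1, so H_1 = 0.
  H_2: rank ker ∂_2 − rank ∂_3 = (4 − 3) − 1 = 0, and the invariant factors of ∂_3 are all 1, so H_2 = 0.
  H_3: rank ker ∂_3 − rank ∂_4 = (1 − 1) − 0 = 0, and there is no ∂_4, so H_3 = 0.

H_0 ≅ Z,  H_1 = 0,  H_2 = 0,  H_3 = 0.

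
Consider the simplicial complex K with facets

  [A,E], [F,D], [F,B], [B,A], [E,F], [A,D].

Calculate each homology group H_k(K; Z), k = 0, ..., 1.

H_0 = Z,  H_1 = Z^2.

Order the vertices as A < B < D < E < F. Listing each simplex with vertices in this order, K has dimension 1 with simplices:

  0-simplices (5): A, B, D, E, F
  1-simplices (6): AB, AD, AE, BF, DF, EF

giving chain groups C_0 ≅ Z^5, C_1 ≅ Z^6.

∂_1: C_1 → C_0 is given by ∂[p,q] = [q] − [p].
The resulting 5×6 matrix has rank 4, and its Smith normal form has invariant factors (1,1,1,1).

Computing H_k = (kernel of ∂_k) / (image of ∂_{k+1}):

  H_0: rank C_0 − rank ∂_1 = 5 − 4 = 1, and the invariant factors of ∂_1 are all 1, so H_0 ≅ Z.
  H_1: rank ker ∂_1 − rank ∂_2 = (6 − 4) − 0 = 2, and there is no ∂_2, so H_1 ≅ Z^2.

As a check, the Euler characteristic is 5 − 6 = -1, which agrees with 1 − 2 = -1.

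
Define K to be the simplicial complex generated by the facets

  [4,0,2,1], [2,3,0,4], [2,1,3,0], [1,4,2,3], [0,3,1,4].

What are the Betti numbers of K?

Fix the vertex order 0 < 1 < 2 < 3 < 4 and write every simplex with vertices in increasing order. Then dim K = 3 and the simplices of K are:

  0-simplices (5): [0], [1], [2], [3], [4]
  1-simplices (10): [0,1], [0,2], [0,3], [0,4], [1,2], [1,3], [1,4], [2,3], [2,4], [3,4]
  2-simplices (10): [0,1,2], [0,1,3], [0,1,4], [0,2,3], [0,2,4], [0,3,4], [1,2,3], [1,2,4], [1,3,4], [2,3,4]
  3-simplices (5): [0,1,2,3], [0,1,2,4], [0,1,3,4], [0,2,3,4], [1,2,3,4]

giving chain groups C_0 ≅ Z^5, C_1 ≅ Z^10, C_2 ≅ Z^10, C_3 ≅ Z^5.

Boundary ∂_1: C_1 → C_0 sends each edge [p,q] (with p < q) to q − p. For instance
  ∂[3,4] = [4] − [3].
As a 5×10 matrix over Z this has rank 4, with invariant factors (1,1,1,1).

∂_2: C_2 → C_1 maps a triangle to the signed sum of its edges. For instance
  ∂[0,3,4] = [3,4] − [0,4] + [0,3],
  ∂[0,2,4] = [2,4] − [0,4] + [0,2].
As a 10×10 matrix over Z this has rank 6, with invariant factors (1,1,1,1,1,1).

∂_3: C_3 → C_2 sends each 3-simplex σ to the alternating sum Σ_i (−1)^i (σ with its i-th vertex removed). For instance
  ∂[0,1,3,4] = [1,3,4] − [0,3,4] + [0,1,4] − [0,1,3],
  ∂[0,2,3,4] = [2,3,4] − [0,3,4] + [0,2,4] − [0,2,3].
This gives a 10×5 integer matrix of rank 4; reducing to Smith normal form yields diagonal entries (1,1,1,1).

Reading off H_k = ker ∂_k / im ∂_{k+1}:

  H_0: rank C_0 − rank ∂_1 = 5 − 4 = 1, and the invariant factors of ∂_1 are all 1, so H_0 = Z.
  H_1: rank ker ∂_1 − rank ∂_2 = (10 − 4) − 6 = 0, and the invariant factors of ∂_2 are all 1, so H_1 = 0.
  H_2: rank ker ∂_2 − rank ∂_3 = (10 − 6) − 4 = 0, and the invariant factors of ∂_3 are all 1, so H_2 = 0.
  H_3: rank ker ∂_3 − rank ∂_4 = (5 − 4) − 0 = 1, and there is no ∂_4, so H_3 = Z.

As a check, the Euler characteristic is 5 − 10 + 10 − 5 = 0, which agrees with 1 − 0 + 0 − 1 = 0.

Hence the Betti numbers are b_0 = 1, b_1 = 0, b_2 = 0, b_3 = 1.

b_0 = 1, b_1 = 0, b_2 = 0, b_3 = 1.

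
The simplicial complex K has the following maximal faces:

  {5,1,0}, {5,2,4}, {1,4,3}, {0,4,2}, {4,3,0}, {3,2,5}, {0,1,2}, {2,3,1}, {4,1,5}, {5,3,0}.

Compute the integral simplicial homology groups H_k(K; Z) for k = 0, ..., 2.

H_0 = Z,  H_1 = Z/2,  H_2 = 0.

Order the vertices as 0 < 1 < 2 < 3 < 4 < 5. Listing each simplex with vertices in this order, K has dimension 2 with simplices:

  0-simplices (6): [0], [1], [2], [3], [4], [5]
  1-simplices (15): [0,1], [0,2], [0,3], [0,4], [0,5], [1,2], [1,3], [1,4], [1,5], [2,3], [2,4], [2,5], [3,4], [3,5], [4,5]
  2-simplices (10): [0,1,2], [0,1,5], [0,2,4], [0,3,4], [0,3,5], [1,2,3], [1,3,4], [1,4,5], [2,3,5], [2,4,5]

Hence C_0 ≅ Z^6, C_1 ≅ Z^15, C_2 ≅ Z^10.

The boundary map ∂_1: C_1 → C_0 maps an edge to its endpoints' difference, ∂[p,q] = q − p.
The resulting 6×15 matrix has rank 5, and its Smith normal form has invariant factors (1,1,1,1,1).

∂_2: C_2 → C_1 sends each 2-simplex [p,q,r] to [q,r] − [p,r] + [p,q]. For instance
  ∂[0,2,4] = [2,4] − [0,4] + [0,2],
  ∂[0,1,5] = [1,5] − [0,5] + [0,1].
The 15×10 boundary matrix has rank 10 and Smith normal form diag(1,1,1,1,1,1,1,1,1,2).

From H_k ≅ ker(∂_k) / im(∂_{k+1}) we obtain:

  H_0: rank C_0 − rank ∂_1 = 6 − 5 = 1, and the invariant factors of ∂_1 are all 1, so H_0 ≅ Z.
  H_1: rank ker ∂_1 − rank ∂_2 = (15 − 5) − 10 = 0, and ∂_2 has invariant factor 2 > 1, so H_1 ≅ Z/2.
  H_2: rank ker ∂_2 − rank ∂_3 = (10 − 10) − 0 = 0, and there is no ∂_3, so H_2 ≅ 0.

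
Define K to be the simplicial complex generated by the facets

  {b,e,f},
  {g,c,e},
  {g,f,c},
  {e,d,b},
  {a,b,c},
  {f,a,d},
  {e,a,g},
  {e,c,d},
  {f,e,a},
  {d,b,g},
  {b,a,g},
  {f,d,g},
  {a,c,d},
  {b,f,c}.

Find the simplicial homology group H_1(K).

K has 7 vertices, 21 edges, 14 triangles.
rank ∂_1 = 6, rank ∂_2 = 13 ⇒ b_1 = 21 − 6 − 13 = 2; all invariant factors of ∂_2 are 1 so no torsion. So H_1 ≅ Z^2.

H_1 = Z^2.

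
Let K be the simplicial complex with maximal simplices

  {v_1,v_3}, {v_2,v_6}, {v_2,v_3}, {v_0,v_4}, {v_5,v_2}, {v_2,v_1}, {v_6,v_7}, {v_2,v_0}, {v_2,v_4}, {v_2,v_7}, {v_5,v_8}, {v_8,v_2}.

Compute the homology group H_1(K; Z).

H_1 ≅ Z^4.

Take the total order v_0 < v_1 < v_2 < v_3 < v_4 < v_5 < v_6 < v_7 < v_8 on the vertex set. Then K (dimension 1) consists of the simplices:

  0-simplices (9): [v_0], [v_1], [v_2], [v_3], [v_4], [v_5], [v_6], [v_7], [v_8]
  1-simplices (12): [v_0,v_2], [v_0,v_4], [v_1,v_2], [v_1,v_3], [v_2,v_3], [v_2,v_4], [v_2,v_5], [v_2,v_6], [v_2,v_7], [v_2,v_8], [v_5,v_8], [v_6,v_7]

giving chain groups C_0 ≅ Z^9, C_1 ≅ Z^12.

The boundary map ∂_1: C_1 → C_0 maps an edge to its endpoints' difference, ∂[p,q] = q − p. For instance
  ∂[v_5,v_8] = [v_8] − [v_5].
This gives a 9×12 integer matrix of rank 8; reducing to Smith normal form yields diagonal entries (1,1,1,1,1,1,1,1).

From H_k ≅ ker(∂_k) / im(∂_{k+1}) we obtain:

  H_1: rank ker ∂_1 − rank ∂_2 = (12 − 8) − 0 = 4, and there is no ∂_2, so H_1 = Z^4.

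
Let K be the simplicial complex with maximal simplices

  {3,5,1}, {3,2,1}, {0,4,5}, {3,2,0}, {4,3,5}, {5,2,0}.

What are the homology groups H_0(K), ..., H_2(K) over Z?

H_0 = Z,  H_1 = Z,  H_2 = 0.

Fix the vertex order 0 < 1 < 2 < 3 < 4 < 5 and write every simplex with vertices in increasing order. Then dim K = 2 and the simplices of K are:

  0-simplices (6): [0], [1], [2], [3], [4], [5]
  1-simplices (12): [0,2], [0,3], [0,4], [0,5], [1,2], [1,3], [1,5], [2,3], [2,5], [3,4], [3,5], [4,5]
  2-simplices (6): [0,2,3], [0,2,5], [0,4,5], [1,2,3], [1,3,5], [3,4,5]

so the chain groups are C_0 ≅ Z^6, C_1 ≅ Z^12, C_2 ≅ Z^6.

Boundary ∂_1: C_1 → C_0 sends each edge [p,q] (with p < q) to q − p.
As a 6×12 matrix over Z this has rank 5, with invariant factors (1,1,1,1,1).

The boundary map ∂_2: C_2 → C_1 sends each 2-simplex [p,q,r] to [q,r] − [p,r] + [p,q]. For instance
  ∂[0,4,5] = [4,5] − [0,5] + [0,4],
  ∂[0,2,5] = [2,5] − [0,5] + [0,2].
As a 12×6 matrix over Z this has rank 6, with invariant factors (1,1,1,1,1,1).

Now H_k = ker ∂_k / im ∂_{k+1}, so:

  H_0: rank C_0 − rank ∂_1 = 6 − 5 = 1, and the invariant factors of ∂_1 are all 1, so H_0 = Z.
  H_1: rank ker ∂_1 − rank ∂_2 = (12 − 5) − 6 = 1, and the invariant factors of ∂_2 are all 1, so H_1 = Z.
  H_2: rank ker ∂_2 − rank ∂_3 = (6 − 6) − 0 = 0, and there is no ∂_3, so H_2 = 0.

As a check, the Euler characteristic is 6 − 12 + 6 = 0, which agrees with 1 − 1 + 0 = 0.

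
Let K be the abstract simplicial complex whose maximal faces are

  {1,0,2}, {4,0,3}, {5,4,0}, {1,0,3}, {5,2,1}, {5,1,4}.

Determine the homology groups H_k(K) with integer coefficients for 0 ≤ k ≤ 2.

H_0 ≅ Z,  H_1 ≅ Z,  H_2 = 0.

Take the total order 0 < 1 < 2 < 3 < 4 < 5 on the vertex set. Then K (dimension 2) consists of the simplices:

  0-simplices (6): [0], [1], [2], [3], [4], [5]
  1-simplices (12): [0,1], [0,2], [0,3], [0,4], [0,5], [1,2], [1,3], [1,4], [1,5], [2,5], [3,4], [4,5]
  2-simplices (6): [0,1,2], [0,1,3], [0,3,4], [0,4,5], [1,2,5], [1,4,5]

so the chain groups are C_0 ≅ Z^6, C_1 ≅ Z^12, C_2 ≅ Z^6.

∂_1: C_1 → C_0 is given by ∂[p,q] = [q] − [p]. For instance
  ∂[0,4] = [4] − [0].
The resulting 6×12 matrix has rank 5, and its Smith normal form has invariant factors (1,1,1,1,1).

The boundary map ∂_2: C_2 → C_1 maps a triangle to the signed sum of its edges. For instance
  ∂[0,1,3] = [1,3] − [0,3] + [0,1],
  ∂[1,4,5] = [4,5] − [1,5] + [1,4].
As a 12×6 matrix over Z this has rank 6, with invariant factors (1,1,1,1,1,1).

Computing H_k = (kernel of ∂_k) / (image of ∂_{k+1}):

  H_0: rank C_0 − rank ∂_1 = 6 − 5 = 1, and the invariant factors of ∂_1 are all 1, so H_0 = Z.
  H_1: rank ker ∂_1 − rank ∂_2 = (12 − 5) − 6 = 1, and the invariant factors of ∂_2 are all 1, so H_1 = Z.
  H_2: rank ker ∂_2 − rank ∂_3 = (6 − 6) − 0 = 0, and there is no ∂_3, so H_2 = 0.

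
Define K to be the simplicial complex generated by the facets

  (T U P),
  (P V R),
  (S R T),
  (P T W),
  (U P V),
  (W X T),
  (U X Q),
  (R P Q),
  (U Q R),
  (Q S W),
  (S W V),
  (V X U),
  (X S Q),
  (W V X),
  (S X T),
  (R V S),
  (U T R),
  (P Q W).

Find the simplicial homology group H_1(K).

K has 9 vertices, 27 edges, 18 triangles.
rank ∂_1 = 8, rank ∂_2 = 18 ⇒ b_1 = 27 − 8 − 18 = 1; ∂_2 has invariant factor(s) [2] giving torsion. So H_1 = Z ⊕ Z_2.

H_1 ≅ Z ⊕ Z_2.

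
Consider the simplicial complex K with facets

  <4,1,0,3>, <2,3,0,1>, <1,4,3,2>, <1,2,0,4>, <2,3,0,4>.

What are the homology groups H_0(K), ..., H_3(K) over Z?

Order the vertices as 0 < 1 < 2 < 3 < 4. Listing each simplex with vertices in this order, K has dimension 3 with simplices:

  0-simplices (5): [0], [1], [2], [3], [4]
  1-simplices (10): [0,1], [0,2], [0,3], [0,4], [1,2], [1,3], [1,4], [2,3], [2,4], [3,4]
  2-simplices (10): [0,1,2], [0,1,3], [0,1,4], [0,2,3], [0,2,4], [0,3,4], [1,2,3], [1,2,4], [1,3,4], [2,3,4]
  3-simplices (5): [0,1,2,3], [0,1,2,4], [0,1,3,4], [0,2,3,4], [1,2,3,4]

giving chain groups C_0 ≅ Z^5, C_1 ≅ Z^10, C_2 ≅ Z^10, C_3 ≅ Z^5.

∂_1: C_1 → C_0 is given by ∂[p,q] = [q] − [p]. For instance
  ∂[1,2] = [2] − [1].
As a 5×10 matrix over Z this has rank 4, with invariant factors (1,1,1,1).

Boundary ∂_2: C_2 → C_1 acts by ∂[p,q,r] = [q,r] − [p,r] + [p,q]. For instance
  ∂[0,1,3] = [1,3] − [0,3] + [0,1],
  ∂[0,3,4] = [3,4] − [0,4] + [0,3].
This gives a 10×10 integer matrix of rank 6; reducing to Smith normal form yields diagonal entries (1,1,1,1,1,1).

∂_3: C_3 → C_2 sends each 3-simplex σ to the alternating sum Σ_i (−1)^i (σ with its i-th vertex removed). For instance
  ∂[0,1,3,4] = [1,3,4] − [0,3,4] + [0,1,4] − [0,1,3],
  ∂[0,1,2,3] = [1,2,3] − [0,2,3] + [0,1,3] − [0,1,2].
The 10×5 boundary matrix has rank 4 and Smith normal form diag(1,1,1,1).

Computing H_k = (kernel of ∂_k) / (image of ∂_{k+1}):

  H_0: rank C_0 − rank ∂_1 = 5 − 4 = 1, and the invariant factors of ∂_1 are all 1, so H_0 = Z.
  H_1: rank ker ∂_1 − rank ∂_2 = (10 − 4) − 6 = 0, and the invariant factors of ∂_2 are all 1, so H_1 = 0.
  H_2: rank ker ∂_2 − rank ∂_3 = (10 − 6) − 4 = 0, and the invariant factors of ∂_3 are all 1, so H_2 = 0.
  H_3: rank ker ∂_3 − rank ∂_4 = (5 − 4) − 0 = 1, and there is no ∂_4, so H_3 = Z.

H_0 ≅ Z,  H_1 = 0,  H_2 = 0,  H_3 ≅ Z.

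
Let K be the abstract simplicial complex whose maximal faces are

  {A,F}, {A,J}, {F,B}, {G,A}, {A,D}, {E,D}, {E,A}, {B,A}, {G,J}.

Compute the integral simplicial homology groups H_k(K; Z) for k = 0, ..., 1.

H_0 = Z,  H_1 = Z^3.

Fix the vertex order A < B < D < E < F < G < J and write every simplex with vertices in increasing order. Then dim K = 1 and the simplices of K are:

  0-simplices (7): A, B, D, E, F, G, J
  1-simplices (9): AB, AD, AE, AF, AG, AJ, BF, DE, GJ

Hence C_0 ≅ Z^7, C_1 ≅ Z^9.

Boundary ∂_1: C_1 → C_0 maps an edge to its endpoints' difference, ∂[p,q] = q − p.
This gives a 7×9 integer matrix of rank 6; reducing to Smith normal form yields diagonal entries (1,1,1,1,1,1).

Reading off H_k = ker ∂_k / im ∂_{k+1}:

  H_0: rank C_0 − rank ∂_1 = 7 − 6 = 1, and the invariant factors of ∂_1 are all 1, so H_0 = Z.
  H_1: rank ker ∂_1 − rank ∂_2 = (9 − 6) − 0 = 3, and there is no ∂_2, so H_1 = Z^3.

As a check, the Euler characteristic is 7 − 9 = -2, which agrees with 1 − 3 = -2.
(K is a triangulation of a wedge of 3 circles.)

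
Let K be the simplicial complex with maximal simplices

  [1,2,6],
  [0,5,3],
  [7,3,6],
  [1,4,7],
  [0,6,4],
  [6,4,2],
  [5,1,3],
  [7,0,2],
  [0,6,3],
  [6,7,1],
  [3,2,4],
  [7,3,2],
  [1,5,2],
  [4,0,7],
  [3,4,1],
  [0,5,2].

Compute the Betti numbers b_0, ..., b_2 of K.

Order the vertices as 0 < 1 < 2 < 3 < 4 < 5 < 6 < 7. Listing each simplex with vertices in this order, K has dimension 2 with simplices:

  0-simplices (8): [0], [1], [2], [3], [4], [5], [6], [7]
  1-simplices (24): (24 of them)
  2-simplices (16): [0,2,5], [0,2,7], [0,3,5], [0,3,6], [0,4,6], [0,4,7], [1,2,5], [1,2,6], [1,3,4], [1,3,5], [1,4,7], [1,6,7], [2,3,4], [2,3,7], [2,4,6], [3,6,7]

giving chain groups C_0 ≅ Z^8, C_1 ≅ Z^24, C_2 ≅ Z^16.

The boundary map ∂_1: C_1 → C_0 is given by ∂[p,q] = [q] − [p]. For instance
  ∂[1,7] = [7] − [1].
The resulting 8×24 matrix has rank 7, and its Smith normal form has invariant factors (1,1,1,1,1,1,1).

∂_2: C_2 → C_1 maps a triangle to the signed sum of its edges. For instance
  ∂[1,4,7] = [4,7] − [1,7] + [1,4],
  ∂[0,2,7] = [2,7] − [0,7] + [0,2].
As a 24×16 matrix over Z this has rank 15, with invariant factors (1,1,1,1,1,1,1,1,1,1,1,1,1,1,1).

Reading off H_k = ker ∂_k / im ∂_{k+1}:

  H_0: rank C_0 − rank ∂_1 = 8 − 7 = 1, and the invariant factors of ∂_1 are all 1, so H_0 ≅ Z.
  H_1: rank ker ∂_1 − rank ∂_2 = (24 − 7) − 15 = 2, and the invariant factors of ∂_2 are all 1, so H_1 ≅ Z^2.
  H_2: rank ker ∂_2 − rank ∂_3 = (16 − 15) − 0 = 1, and there is no ∂_3, so H_2 ≅ Z.

As a check, the Euler characteristic is 8 − 24 + 16 = 0, which agrees with 1 − 2 + 1 = 0.

Hence the Betti numbers are b_0 = 1, b_1 = 2, b_2 = 1.

b_0 = 1, b_1 = 2, b_2 = 1.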